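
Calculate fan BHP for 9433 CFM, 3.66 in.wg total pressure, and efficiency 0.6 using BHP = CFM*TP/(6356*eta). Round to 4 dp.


BHP = 9433 * 3.66 / (6356 * 0.6) = 9.0531 hp

9.0531 hp


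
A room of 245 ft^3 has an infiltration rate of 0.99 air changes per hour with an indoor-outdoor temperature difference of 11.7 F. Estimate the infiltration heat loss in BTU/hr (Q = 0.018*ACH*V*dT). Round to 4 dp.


Q = 0.018 * 0.99 * 245 * 11.7 = 51.0810 BTU/hr

51.0810 BTU/hr


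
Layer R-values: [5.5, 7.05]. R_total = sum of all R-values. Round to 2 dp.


R_total = 5.5 + 7.05 = 12.55

12.55


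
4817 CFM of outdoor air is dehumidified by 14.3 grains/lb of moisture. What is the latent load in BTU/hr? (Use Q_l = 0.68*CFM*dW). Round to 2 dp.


Q = 0.68 * 4817 * 14.3 = 46840.51 BTU/hr

46840.51 BTU/hr


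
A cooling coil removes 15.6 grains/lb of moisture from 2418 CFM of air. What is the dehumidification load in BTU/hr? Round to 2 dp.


Q = 0.68 * 2418 * 15.6 = 25650.14 BTU/hr

25650.14 BTU/hr


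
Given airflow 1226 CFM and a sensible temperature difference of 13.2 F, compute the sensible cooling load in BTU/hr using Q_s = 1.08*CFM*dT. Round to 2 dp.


Q = 1.08 * 1226 * 13.2 = 17477.86 BTU/hr

17477.86 BTU/hr


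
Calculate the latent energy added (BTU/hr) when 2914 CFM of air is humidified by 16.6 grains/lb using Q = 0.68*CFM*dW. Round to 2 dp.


Q = 0.68 * 2914 * 16.6 = 32893.23 BTU/hr

32893.23 BTU/hr


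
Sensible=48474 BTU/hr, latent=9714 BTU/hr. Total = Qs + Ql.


Qt = 48474 + 9714 = 58188 BTU/hr

58188 BTU/hr


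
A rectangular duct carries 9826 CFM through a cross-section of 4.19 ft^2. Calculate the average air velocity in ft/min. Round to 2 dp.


V = 9826 / 4.19 = 2345.11 ft/min

2345.11 ft/min


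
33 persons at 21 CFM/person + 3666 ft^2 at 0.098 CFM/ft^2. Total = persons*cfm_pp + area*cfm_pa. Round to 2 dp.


Total = 33*21 + 3666*0.098 = 1052.27 CFM

1052.27 CFM


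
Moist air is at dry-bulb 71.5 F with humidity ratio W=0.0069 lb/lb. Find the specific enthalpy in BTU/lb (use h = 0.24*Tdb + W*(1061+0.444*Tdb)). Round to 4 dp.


h = 0.24*71.5 + 0.0069*(1061+0.444*71.5) = 24.6999 BTU/lb

24.6999 BTU/lb


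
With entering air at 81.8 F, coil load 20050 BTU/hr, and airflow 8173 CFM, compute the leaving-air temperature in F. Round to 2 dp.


dT = 20050/(1.08*8173) = 2.2715
T_leave = 81.8 - 2.2715 = 79.53 F

79.53 F


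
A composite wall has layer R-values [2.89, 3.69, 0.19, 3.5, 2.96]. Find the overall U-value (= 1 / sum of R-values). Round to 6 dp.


R_total = 2.89 + 3.69 + 0.19 + 3.5 + 2.96 = 13.23
U = 1/13.23 = 0.075586

0.075586


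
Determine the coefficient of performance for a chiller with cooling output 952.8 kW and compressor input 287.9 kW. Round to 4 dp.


COP = 952.8 / 287.9 = 3.3095

3.3095


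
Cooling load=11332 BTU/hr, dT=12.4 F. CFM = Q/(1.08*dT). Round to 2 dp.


CFM = 11332 / (1.08 * 12.4) = 846.18

846.18 CFM


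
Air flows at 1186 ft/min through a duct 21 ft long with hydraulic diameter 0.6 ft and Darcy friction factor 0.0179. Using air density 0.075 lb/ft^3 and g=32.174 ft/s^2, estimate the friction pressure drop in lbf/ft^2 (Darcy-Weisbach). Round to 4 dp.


v_fps = 1186/60 = 19.7667 ft/s
dp = 0.0179*(21/0.6)*0.075*19.7667^2/(2*32.174) = 0.2853 lbf/ft^2

0.2853 lbf/ft^2


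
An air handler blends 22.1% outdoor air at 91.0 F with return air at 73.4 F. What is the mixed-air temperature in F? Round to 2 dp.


T_mix = 73.4 + (22.1/100)*(91.0-73.4) = 77.29 F

77.29 F


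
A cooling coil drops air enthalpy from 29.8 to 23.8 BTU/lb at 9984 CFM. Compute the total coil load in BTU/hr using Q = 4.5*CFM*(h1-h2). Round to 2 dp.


Q = 4.5 * 9984 * (29.8 - 23.8) = 269568.00 BTU/hr

269568.00 BTU/hr


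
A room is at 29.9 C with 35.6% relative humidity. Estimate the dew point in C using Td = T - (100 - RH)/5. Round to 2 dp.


Td = 29.9 - (100-35.6)/5 = 17.02 C

17.02 C


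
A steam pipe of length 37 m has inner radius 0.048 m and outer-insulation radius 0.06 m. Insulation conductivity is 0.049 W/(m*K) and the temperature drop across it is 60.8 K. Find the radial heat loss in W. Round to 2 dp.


Q = 2*pi*0.049*37*60.8/ln(0.06/0.048) = 3103.82 W

3103.82 W


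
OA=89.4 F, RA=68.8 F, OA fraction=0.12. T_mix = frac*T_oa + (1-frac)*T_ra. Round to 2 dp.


T_mix = 0.12*89.4 + 0.88*68.8 = 71.27 F

71.27 F


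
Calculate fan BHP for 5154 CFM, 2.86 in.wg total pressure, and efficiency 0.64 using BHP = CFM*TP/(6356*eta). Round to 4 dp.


BHP = 5154 * 2.86 / (6356 * 0.64) = 3.6237 hp

3.6237 hp


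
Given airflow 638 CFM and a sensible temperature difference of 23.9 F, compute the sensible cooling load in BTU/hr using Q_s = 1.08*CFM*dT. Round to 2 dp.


Q = 1.08 * 638 * 23.9 = 16468.06 BTU/hr

16468.06 BTU/hr


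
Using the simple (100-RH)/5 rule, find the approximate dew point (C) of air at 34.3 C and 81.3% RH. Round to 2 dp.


Td = 34.3 - (100-81.3)/5 = 30.56 C

30.56 C


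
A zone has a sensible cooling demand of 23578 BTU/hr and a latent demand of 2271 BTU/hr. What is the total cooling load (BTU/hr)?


Qt = 23578 + 2271 = 25849 BTU/hr

25849 BTU/hr


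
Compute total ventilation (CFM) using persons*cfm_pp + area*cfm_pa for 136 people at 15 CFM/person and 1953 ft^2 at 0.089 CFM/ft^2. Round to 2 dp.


Total = 136*15 + 1953*0.089 = 2213.82 CFM

2213.82 CFM


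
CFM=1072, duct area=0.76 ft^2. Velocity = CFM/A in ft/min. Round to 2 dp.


V = 1072 / 0.76 = 1410.53 ft/min

1410.53 ft/min


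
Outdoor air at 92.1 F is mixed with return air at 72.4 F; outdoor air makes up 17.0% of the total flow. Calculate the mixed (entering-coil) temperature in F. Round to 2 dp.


T_mix = 72.4 + (17.0/100)*(92.1-72.4) = 75.75 F

75.75 F


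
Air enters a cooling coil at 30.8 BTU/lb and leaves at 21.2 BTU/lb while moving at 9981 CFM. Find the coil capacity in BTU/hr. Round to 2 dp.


Q = 4.5 * 9981 * (30.8 - 21.2) = 431179.20 BTU/hr

431179.20 BTU/hr


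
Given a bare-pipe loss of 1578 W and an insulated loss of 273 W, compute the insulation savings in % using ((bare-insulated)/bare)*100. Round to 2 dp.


Savings = ((1578-273)/1578)*100 = 82.70 %

82.70 %


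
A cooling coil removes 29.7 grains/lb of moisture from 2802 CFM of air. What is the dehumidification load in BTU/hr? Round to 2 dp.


Q = 0.68 * 2802 * 29.7 = 56589.19 BTU/hr

56589.19 BTU/hr


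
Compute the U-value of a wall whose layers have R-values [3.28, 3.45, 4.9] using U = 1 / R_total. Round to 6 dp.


R_total = 3.28 + 3.45 + 4.9 = 11.63
U = 1/11.63 = 0.085985

0.085985


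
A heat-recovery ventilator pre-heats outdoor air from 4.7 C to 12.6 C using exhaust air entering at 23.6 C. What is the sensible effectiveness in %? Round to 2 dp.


eff = (12.6-4.7)/(23.6-4.7)*100 = 41.80 %

41.80 %


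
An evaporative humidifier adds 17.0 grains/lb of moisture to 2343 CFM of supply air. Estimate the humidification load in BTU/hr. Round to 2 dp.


Q = 0.68 * 2343 * 17.0 = 27085.08 BTU/hr

27085.08 BTU/hr


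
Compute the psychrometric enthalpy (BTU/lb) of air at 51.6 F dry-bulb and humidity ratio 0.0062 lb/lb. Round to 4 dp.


h = 0.24*51.6 + 0.0062*(1061+0.444*51.6) = 19.1042 BTU/lb

19.1042 BTU/lb


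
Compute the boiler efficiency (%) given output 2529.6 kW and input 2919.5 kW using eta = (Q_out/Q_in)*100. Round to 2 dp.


eta = (2529.6/2919.5)*100 = 86.64 %

86.64 %


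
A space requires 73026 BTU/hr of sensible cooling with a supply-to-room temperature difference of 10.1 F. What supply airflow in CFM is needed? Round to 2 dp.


CFM = 73026 / (1.08 * 10.1) = 6694.72

6694.72 CFM


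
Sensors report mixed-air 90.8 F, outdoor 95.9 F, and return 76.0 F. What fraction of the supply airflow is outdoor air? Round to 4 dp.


frac = (90.8 - 76.0) / (95.9 - 76.0) = 0.7437

0.7437


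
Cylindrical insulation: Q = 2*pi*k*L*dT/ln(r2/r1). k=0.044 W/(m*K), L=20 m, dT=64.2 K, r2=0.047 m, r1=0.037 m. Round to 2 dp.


Q = 2*pi*0.044*20*64.2/ln(0.047/0.037) = 1483.82 W

1483.82 W


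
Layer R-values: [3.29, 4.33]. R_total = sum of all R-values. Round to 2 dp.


R_total = 3.29 + 4.33 = 7.62

7.62


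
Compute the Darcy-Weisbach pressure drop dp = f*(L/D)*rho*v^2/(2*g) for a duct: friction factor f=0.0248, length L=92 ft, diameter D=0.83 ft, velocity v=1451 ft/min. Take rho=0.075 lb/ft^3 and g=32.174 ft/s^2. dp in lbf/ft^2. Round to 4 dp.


v_fps = 1451/60 = 24.1833 ft/s
dp = 0.0248*(92/0.83)*0.075*24.1833^2/(2*32.174) = 1.8738 lbf/ft^2

1.8738 lbf/ft^2


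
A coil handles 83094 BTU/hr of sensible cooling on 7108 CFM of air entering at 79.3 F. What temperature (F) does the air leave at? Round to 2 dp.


dT = 83094/(1.08*7108) = 10.8243
T_leave = 79.3 - 10.8243 = 68.48 F

68.48 F


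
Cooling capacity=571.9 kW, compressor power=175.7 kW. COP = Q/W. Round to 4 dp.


COP = 571.9 / 175.7 = 3.2550

3.2550


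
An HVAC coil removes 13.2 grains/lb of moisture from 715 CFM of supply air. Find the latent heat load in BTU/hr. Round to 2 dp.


Q = 0.68 * 715 * 13.2 = 6417.84 BTU/hr

6417.84 BTU/hr


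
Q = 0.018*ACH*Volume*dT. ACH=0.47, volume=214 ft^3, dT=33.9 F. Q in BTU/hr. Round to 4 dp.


Q = 0.018 * 0.47 * 214 * 33.9 = 61.3739 BTU/hr

61.3739 BTU/hr


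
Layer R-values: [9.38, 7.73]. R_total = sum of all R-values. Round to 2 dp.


R_total = 9.38 + 7.73 = 17.11

17.11


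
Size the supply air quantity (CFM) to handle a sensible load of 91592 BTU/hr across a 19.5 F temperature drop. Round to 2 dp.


CFM = 91592 / (1.08 * 19.5) = 4349.10

4349.10 CFM


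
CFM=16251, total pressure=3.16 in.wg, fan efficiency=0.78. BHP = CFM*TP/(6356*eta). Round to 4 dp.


BHP = 16251 * 3.16 / (6356 * 0.78) = 10.3583 hp

10.3583 hp


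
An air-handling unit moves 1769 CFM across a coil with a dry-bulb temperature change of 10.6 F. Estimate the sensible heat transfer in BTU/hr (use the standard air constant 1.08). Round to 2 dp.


Q = 1.08 * 1769 * 10.6 = 20251.51 BTU/hr

20251.51 BTU/hr


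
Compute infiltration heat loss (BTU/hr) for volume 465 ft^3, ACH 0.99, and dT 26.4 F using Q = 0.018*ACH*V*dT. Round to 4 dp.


Q = 0.018 * 0.99 * 465 * 26.4 = 218.7583 BTU/hr

218.7583 BTU/hr


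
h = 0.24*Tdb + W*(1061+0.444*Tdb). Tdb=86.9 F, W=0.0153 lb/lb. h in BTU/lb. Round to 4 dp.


h = 0.24*86.9 + 0.0153*(1061+0.444*86.9) = 37.6796 BTU/lb

37.6796 BTU/lb


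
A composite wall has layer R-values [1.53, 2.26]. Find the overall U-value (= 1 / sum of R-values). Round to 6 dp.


R_total = 1.53 + 2.26 = 3.79
U = 1/3.79 = 0.263852

0.263852


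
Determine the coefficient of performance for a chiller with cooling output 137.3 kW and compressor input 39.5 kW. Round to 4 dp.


COP = 137.3 / 39.5 = 3.4759

3.4759


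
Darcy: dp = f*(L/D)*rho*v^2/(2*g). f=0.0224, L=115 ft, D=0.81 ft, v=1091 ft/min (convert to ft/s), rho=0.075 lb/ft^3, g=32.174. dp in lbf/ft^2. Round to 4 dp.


v_fps = 1091/60 = 18.1833 ft/s
dp = 0.0224*(115/0.81)*0.075*18.1833^2/(2*32.174) = 1.2256 lbf/ft^2

1.2256 lbf/ft^2


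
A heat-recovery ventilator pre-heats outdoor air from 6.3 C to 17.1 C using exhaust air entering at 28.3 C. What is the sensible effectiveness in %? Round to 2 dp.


eff = (17.1-6.3)/(28.3-6.3)*100 = 49.09 %

49.09 %


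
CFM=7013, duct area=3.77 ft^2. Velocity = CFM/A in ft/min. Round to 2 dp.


V = 7013 / 3.77 = 1860.21 ft/min

1860.21 ft/min


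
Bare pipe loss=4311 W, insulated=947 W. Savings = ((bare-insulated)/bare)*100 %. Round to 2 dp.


Savings = ((4311-947)/4311)*100 = 78.03 %

78.03 %


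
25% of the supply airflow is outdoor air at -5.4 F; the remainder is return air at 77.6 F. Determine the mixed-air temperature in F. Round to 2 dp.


T_mix = 0.25*(-5.4) + 0.75*77.6 = 56.85 F

56.85 F


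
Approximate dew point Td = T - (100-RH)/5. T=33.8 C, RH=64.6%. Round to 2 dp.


Td = 33.8 - (100-64.6)/5 = 26.72 C

26.72 C


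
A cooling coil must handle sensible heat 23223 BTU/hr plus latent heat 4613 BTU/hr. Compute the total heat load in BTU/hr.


Qt = 23223 + 4613 = 27836 BTU/hr

27836 BTU/hr


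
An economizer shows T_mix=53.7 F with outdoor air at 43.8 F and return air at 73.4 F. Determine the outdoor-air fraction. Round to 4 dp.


frac = (53.7 - 73.4) / (43.8 - 73.4) = 0.6655

0.6655


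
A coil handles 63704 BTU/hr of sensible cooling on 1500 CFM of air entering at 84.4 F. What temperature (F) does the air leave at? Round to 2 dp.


dT = 63704/(1.08*1500) = 39.3235
T_leave = 84.4 - 39.3235 = 45.08 F

45.08 F


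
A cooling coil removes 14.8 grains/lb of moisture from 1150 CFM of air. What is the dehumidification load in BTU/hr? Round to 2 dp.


Q = 0.68 * 1150 * 14.8 = 11573.60 BTU/hr

11573.60 BTU/hr


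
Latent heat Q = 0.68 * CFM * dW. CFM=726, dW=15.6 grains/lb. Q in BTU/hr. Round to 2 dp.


Q = 0.68 * 726 * 15.6 = 7701.41 BTU/hr

7701.41 BTU/hr


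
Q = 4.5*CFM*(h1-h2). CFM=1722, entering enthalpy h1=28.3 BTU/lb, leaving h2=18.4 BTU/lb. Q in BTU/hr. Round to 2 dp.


Q = 4.5 * 1722 * (28.3 - 18.4) = 76715.10 BTU/hr

76715.10 BTU/hr


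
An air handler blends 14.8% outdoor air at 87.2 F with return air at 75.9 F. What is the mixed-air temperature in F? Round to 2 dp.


T_mix = 75.9 + (14.8/100)*(87.2-75.9) = 77.57 F

77.57 F


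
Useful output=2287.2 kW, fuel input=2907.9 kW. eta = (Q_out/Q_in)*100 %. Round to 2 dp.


eta = (2287.2/2907.9)*100 = 78.65 %

78.65 %


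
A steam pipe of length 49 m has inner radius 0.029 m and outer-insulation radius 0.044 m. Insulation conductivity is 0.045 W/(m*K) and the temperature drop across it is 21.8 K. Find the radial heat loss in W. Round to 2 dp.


Q = 2*pi*0.045*49*21.8/ln(0.044/0.029) = 724.47 W

724.47 W


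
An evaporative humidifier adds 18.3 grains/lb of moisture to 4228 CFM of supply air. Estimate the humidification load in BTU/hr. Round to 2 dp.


Q = 0.68 * 4228 * 18.3 = 52613.23 BTU/hr

52613.23 BTU/hr


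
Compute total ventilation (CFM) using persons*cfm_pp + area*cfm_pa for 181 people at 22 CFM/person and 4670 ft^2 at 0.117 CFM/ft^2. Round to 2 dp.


Total = 181*22 + 4670*0.117 = 4528.39 CFM

4528.39 CFM


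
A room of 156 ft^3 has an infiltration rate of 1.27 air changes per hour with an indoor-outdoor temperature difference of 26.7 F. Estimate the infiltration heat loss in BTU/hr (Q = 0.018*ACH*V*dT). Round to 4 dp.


Q = 0.018 * 1.27 * 156 * 26.7 = 95.2165 BTU/hr

95.2165 BTU/hr


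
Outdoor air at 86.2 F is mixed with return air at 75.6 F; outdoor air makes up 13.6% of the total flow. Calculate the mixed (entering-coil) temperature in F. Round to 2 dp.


T_mix = 75.6 + (13.6/100)*(86.2-75.6) = 77.04 F

77.04 F


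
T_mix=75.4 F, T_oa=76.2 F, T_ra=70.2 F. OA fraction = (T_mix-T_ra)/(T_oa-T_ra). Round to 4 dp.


frac = (75.4 - 70.2) / (76.2 - 70.2) = 0.8667

0.8667


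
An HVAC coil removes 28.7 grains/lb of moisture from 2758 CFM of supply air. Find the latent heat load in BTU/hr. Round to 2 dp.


Q = 0.68 * 2758 * 28.7 = 53825.13 BTU/hr

53825.13 BTU/hr


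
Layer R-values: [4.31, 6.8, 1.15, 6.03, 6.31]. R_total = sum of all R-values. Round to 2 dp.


R_total = 4.31 + 6.8 + 1.15 + 6.03 + 6.31 = 24.60

24.60


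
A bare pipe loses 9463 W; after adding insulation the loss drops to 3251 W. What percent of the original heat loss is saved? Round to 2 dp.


Savings = ((9463-3251)/9463)*100 = 65.65 %

65.65 %


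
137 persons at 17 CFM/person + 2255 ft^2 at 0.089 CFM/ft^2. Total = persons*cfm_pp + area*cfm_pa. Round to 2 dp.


Total = 137*17 + 2255*0.089 = 2529.70 CFM

2529.70 CFM


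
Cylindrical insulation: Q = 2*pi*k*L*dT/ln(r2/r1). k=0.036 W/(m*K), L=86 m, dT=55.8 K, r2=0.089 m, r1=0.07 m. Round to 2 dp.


Q = 2*pi*0.036*86*55.8/ln(0.089/0.07) = 4520.10 W

4520.10 W


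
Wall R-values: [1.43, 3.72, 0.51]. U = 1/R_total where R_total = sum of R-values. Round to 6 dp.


R_total = 1.43 + 3.72 + 0.51 = 5.66
U = 1/5.66 = 0.176678

0.176678


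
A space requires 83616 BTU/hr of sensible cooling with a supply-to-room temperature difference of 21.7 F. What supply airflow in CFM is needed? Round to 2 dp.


CFM = 83616 / (1.08 * 21.7) = 3567.84

3567.84 CFM


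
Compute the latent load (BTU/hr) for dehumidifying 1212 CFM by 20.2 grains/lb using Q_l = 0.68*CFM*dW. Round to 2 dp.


Q = 0.68 * 1212 * 20.2 = 16648.03 BTU/hr

16648.03 BTU/hr


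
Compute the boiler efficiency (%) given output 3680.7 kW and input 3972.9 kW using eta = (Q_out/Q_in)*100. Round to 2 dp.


eta = (3680.7/3972.9)*100 = 92.65 %

92.65 %


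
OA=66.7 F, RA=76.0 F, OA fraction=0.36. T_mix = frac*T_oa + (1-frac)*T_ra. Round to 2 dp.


T_mix = 0.36*66.7 + 0.64*76.0 = 72.65 F

72.65 F


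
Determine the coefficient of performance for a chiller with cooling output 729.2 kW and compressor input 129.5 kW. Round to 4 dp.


COP = 729.2 / 129.5 = 5.6309

5.6309


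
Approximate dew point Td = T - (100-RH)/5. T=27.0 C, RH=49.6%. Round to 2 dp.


Td = 27.0 - (100-49.6)/5 = 16.92 C

16.92 C


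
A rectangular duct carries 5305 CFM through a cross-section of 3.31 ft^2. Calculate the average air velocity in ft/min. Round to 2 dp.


V = 5305 / 3.31 = 1602.72 ft/min

1602.72 ft/min


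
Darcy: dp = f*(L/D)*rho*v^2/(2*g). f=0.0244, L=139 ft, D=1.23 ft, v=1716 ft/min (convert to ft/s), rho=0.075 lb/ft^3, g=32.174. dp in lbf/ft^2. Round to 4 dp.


v_fps = 1716/60 = 28.6 ft/s
dp = 0.0244*(139/1.23)*0.075*28.6^2/(2*32.174) = 2.6288 lbf/ft^2

2.6288 lbf/ft^2


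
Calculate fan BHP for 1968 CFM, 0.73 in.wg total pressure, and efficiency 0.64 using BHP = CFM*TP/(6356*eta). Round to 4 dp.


BHP = 1968 * 0.73 / (6356 * 0.64) = 0.3532 hp

0.3532 hp


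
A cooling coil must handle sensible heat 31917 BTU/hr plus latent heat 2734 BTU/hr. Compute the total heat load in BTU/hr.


Qt = 31917 + 2734 = 34651 BTU/hr

34651 BTU/hr


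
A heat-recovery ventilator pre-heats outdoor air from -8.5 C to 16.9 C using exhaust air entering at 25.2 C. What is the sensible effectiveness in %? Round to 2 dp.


eff = (16.9-(-8.5))/(25.2-(-8.5))*100 = 75.37 %

75.37 %


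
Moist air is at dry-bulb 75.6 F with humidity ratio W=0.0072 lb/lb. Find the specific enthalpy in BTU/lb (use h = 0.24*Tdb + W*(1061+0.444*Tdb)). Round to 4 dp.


h = 0.24*75.6 + 0.0072*(1061+0.444*75.6) = 26.0249 BTU/lb

26.0249 BTU/lb


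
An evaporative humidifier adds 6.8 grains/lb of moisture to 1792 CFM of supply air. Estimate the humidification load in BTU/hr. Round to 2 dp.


Q = 0.68 * 1792 * 6.8 = 8286.21 BTU/hr

8286.21 BTU/hr


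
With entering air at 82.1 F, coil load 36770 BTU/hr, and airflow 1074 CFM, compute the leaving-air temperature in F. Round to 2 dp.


dT = 36770/(1.08*1074) = 31.7005
T_leave = 82.1 - 31.7005 = 50.40 F

50.40 F


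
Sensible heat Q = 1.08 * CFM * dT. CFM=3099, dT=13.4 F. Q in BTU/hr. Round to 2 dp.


Q = 1.08 * 3099 * 13.4 = 44848.73 BTU/hr

44848.73 BTU/hr


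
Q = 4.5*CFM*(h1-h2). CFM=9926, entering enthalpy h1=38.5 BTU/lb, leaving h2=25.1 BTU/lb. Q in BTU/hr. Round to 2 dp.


Q = 4.5 * 9926 * (38.5 - 25.1) = 598537.80 BTU/hr

598537.80 BTU/hr


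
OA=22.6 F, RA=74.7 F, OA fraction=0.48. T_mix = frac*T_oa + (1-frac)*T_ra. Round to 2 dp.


T_mix = 0.48*22.6 + 0.52*74.7 = 49.69 F

49.69 F


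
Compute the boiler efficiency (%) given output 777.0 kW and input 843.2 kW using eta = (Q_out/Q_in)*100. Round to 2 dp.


eta = (777.0/843.2)*100 = 92.15 %

92.15 %


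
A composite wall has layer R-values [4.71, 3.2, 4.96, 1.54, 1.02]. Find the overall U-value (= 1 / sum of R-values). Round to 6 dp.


R_total = 4.71 + 3.2 + 4.96 + 1.54 + 1.02 = 15.43
U = 1/15.43 = 0.064809

0.064809


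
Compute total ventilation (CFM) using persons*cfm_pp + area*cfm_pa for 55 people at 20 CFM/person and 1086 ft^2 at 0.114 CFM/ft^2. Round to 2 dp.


Total = 55*20 + 1086*0.114 = 1223.80 CFM

1223.80 CFM


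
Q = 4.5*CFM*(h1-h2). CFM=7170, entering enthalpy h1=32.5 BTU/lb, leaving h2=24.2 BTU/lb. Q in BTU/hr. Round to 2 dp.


Q = 4.5 * 7170 * (32.5 - 24.2) = 267799.50 BTU/hr

267799.50 BTU/hr


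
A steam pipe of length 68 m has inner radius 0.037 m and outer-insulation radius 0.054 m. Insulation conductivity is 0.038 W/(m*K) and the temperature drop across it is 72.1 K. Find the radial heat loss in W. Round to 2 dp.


Q = 2*pi*0.038*68*72.1/ln(0.054/0.037) = 3096.28 W

3096.28 W


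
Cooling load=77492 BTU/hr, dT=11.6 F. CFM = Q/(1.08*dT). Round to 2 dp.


CFM = 77492 / (1.08 * 11.6) = 6185.50

6185.50 CFM


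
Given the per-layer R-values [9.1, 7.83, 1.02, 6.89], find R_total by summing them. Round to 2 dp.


R_total = 9.1 + 7.83 + 1.02 + 6.89 = 24.84

24.84


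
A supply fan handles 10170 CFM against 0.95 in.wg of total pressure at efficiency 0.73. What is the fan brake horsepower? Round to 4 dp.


BHP = 10170 * 0.95 / (6356 * 0.73) = 2.0823 hp

2.0823 hp


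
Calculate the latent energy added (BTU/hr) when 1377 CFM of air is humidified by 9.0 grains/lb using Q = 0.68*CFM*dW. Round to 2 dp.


Q = 0.68 * 1377 * 9.0 = 8427.24 BTU/hr

8427.24 BTU/hr


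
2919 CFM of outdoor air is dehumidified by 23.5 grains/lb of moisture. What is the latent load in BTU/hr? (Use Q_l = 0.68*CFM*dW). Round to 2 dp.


Q = 0.68 * 2919 * 23.5 = 46645.62 BTU/hr

46645.62 BTU/hr


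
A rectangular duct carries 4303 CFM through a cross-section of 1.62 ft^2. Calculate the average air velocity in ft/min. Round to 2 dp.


V = 4303 / 1.62 = 2656.17 ft/min

2656.17 ft/min


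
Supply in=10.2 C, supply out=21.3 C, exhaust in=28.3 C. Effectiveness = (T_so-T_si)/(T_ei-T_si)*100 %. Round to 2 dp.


eff = (21.3-10.2)/(28.3-10.2)*100 = 61.33 %

61.33 %


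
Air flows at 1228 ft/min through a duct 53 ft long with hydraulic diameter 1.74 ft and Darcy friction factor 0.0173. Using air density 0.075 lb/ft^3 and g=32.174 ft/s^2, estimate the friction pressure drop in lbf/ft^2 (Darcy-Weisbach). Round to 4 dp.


v_fps = 1228/60 = 20.4667 ft/s
dp = 0.0173*(53/1.74)*0.075*20.4667^2/(2*32.174) = 0.2573 lbf/ft^2

0.2573 lbf/ft^2


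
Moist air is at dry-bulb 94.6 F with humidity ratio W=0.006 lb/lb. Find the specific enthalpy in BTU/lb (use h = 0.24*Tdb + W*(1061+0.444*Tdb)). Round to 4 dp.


h = 0.24*94.6 + 0.006*(1061+0.444*94.6) = 29.3220 BTU/lb

29.3220 BTU/lb


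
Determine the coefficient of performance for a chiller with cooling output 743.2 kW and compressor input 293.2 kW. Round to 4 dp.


COP = 743.2 / 293.2 = 2.5348

2.5348


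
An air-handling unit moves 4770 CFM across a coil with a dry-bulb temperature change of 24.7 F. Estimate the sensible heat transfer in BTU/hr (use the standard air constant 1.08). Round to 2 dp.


Q = 1.08 * 4770 * 24.7 = 127244.52 BTU/hr

127244.52 BTU/hr


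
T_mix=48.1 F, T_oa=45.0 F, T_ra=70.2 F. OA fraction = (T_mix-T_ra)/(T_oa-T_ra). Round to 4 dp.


frac = (48.1 - 70.2) / (45.0 - 70.2) = 0.8770

0.8770


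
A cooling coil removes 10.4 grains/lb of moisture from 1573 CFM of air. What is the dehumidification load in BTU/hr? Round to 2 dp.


Q = 0.68 * 1573 * 10.4 = 11124.26 BTU/hr

11124.26 BTU/hr


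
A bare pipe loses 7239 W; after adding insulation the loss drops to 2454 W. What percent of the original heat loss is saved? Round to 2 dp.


Savings = ((7239-2454)/7239)*100 = 66.10 %

66.10 %


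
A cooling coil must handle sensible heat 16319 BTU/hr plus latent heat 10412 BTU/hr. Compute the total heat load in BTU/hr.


Qt = 16319 + 10412 = 26731 BTU/hr

26731 BTU/hr


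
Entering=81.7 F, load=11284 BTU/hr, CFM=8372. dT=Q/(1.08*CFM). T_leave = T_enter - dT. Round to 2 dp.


dT = 11284/(1.08*8372) = 1.2480
T_leave = 81.7 - 1.2480 = 80.45 F

80.45 F


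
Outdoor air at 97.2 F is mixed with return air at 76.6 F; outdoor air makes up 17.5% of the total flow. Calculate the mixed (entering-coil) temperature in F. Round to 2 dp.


T_mix = 76.6 + (17.5/100)*(97.2-76.6) = 80.21 F

80.21 F


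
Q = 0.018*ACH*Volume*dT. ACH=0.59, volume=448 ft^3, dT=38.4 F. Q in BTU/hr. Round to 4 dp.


Q = 0.018 * 0.59 * 448 * 38.4 = 182.6980 BTU/hr

182.6980 BTU/hr


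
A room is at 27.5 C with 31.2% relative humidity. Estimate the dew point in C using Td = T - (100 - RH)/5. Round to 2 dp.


Td = 27.5 - (100-31.2)/5 = 13.74 C

13.74 C


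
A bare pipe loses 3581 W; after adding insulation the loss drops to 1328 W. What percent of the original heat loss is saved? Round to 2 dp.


Savings = ((3581-1328)/3581)*100 = 62.92 %

62.92 %


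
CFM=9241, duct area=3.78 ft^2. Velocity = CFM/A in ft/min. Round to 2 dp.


V = 9241 / 3.78 = 2444.71 ft/min

2444.71 ft/min


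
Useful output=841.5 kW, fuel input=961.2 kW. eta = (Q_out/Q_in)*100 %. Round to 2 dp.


eta = (841.5/961.2)*100 = 87.55 %

87.55 %


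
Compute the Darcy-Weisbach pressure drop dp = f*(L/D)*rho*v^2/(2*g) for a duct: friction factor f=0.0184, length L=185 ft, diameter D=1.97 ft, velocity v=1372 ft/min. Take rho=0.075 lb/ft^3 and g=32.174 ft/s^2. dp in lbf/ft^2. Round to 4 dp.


v_fps = 1372/60 = 22.8667 ft/s
dp = 0.0184*(185/1.97)*0.075*22.8667^2/(2*32.174) = 1.0531 lbf/ft^2

1.0531 lbf/ft^2


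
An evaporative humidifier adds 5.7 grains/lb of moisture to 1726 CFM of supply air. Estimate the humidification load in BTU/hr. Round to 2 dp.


Q = 0.68 * 1726 * 5.7 = 6689.98 BTU/hr

6689.98 BTU/hr


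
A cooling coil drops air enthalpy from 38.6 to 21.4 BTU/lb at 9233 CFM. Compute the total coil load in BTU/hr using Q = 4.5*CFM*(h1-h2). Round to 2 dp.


Q = 4.5 * 9233 * (38.6 - 21.4) = 714634.20 BTU/hr

714634.20 BTU/hr


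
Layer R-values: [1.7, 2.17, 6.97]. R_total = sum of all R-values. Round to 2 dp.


R_total = 1.7 + 2.17 + 6.97 = 10.84

10.84


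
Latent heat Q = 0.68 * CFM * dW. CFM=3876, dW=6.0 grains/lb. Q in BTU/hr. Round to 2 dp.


Q = 0.68 * 3876 * 6.0 = 15814.08 BTU/hr

15814.08 BTU/hr


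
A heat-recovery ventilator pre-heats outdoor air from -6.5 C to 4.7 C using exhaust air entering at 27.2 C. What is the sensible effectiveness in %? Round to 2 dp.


eff = (4.7-(-6.5))/(27.2-(-6.5))*100 = 33.23 %

33.23 %


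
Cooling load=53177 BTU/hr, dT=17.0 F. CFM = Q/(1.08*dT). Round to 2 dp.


CFM = 53177 / (1.08 * 17.0) = 2896.35

2896.35 CFM


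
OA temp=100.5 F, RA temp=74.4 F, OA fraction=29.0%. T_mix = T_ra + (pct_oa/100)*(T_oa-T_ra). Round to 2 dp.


T_mix = 74.4 + (29.0/100)*(100.5-74.4) = 81.97 F

81.97 F


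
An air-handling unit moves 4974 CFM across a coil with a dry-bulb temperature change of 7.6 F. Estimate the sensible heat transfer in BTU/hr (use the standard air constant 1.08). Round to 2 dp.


Q = 1.08 * 4974 * 7.6 = 40826.59 BTU/hr

40826.59 BTU/hr


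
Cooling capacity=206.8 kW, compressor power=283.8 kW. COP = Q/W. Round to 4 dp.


COP = 206.8 / 283.8 = 0.7287

0.7287


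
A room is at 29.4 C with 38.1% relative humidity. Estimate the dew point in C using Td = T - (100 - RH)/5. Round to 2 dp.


Td = 29.4 - (100-38.1)/5 = 17.02 C

17.02 C


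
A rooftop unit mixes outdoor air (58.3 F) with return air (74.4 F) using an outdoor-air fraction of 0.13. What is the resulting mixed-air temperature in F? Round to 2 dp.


T_mix = 0.13*58.3 + 0.87*74.4 = 72.31 F

72.31 F


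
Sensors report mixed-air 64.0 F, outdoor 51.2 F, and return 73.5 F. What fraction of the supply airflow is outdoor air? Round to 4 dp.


frac = (64.0 - 73.5) / (51.2 - 73.5) = 0.4260

0.4260


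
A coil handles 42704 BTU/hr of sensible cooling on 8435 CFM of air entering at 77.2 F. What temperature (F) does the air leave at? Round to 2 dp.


dT = 42704/(1.08*8435) = 4.6877
T_leave = 77.2 - 4.6877 = 72.51 F

72.51 F


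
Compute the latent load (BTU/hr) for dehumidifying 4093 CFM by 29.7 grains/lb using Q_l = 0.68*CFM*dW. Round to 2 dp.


Q = 0.68 * 4093 * 29.7 = 82662.23 BTU/hr

82662.23 BTU/hr


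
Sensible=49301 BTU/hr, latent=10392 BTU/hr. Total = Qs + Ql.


Qt = 49301 + 10392 = 59693 BTU/hr

59693 BTU/hr


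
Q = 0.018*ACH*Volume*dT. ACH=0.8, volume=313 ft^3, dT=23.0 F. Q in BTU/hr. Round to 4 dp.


Q = 0.018 * 0.8 * 313 * 23.0 = 103.6656 BTU/hr

103.6656 BTU/hr


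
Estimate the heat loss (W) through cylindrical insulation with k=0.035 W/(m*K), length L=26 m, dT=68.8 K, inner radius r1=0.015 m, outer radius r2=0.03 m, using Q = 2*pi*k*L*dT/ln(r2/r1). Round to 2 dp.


Q = 2*pi*0.035*26*68.8/ln(0.03/0.015) = 567.52 W

567.52 W


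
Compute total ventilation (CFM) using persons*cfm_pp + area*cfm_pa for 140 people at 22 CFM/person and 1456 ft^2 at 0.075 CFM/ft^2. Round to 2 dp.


Total = 140*22 + 1456*0.075 = 3189.20 CFM

3189.20 CFM


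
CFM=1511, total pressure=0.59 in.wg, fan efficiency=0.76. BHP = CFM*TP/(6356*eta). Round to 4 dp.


BHP = 1511 * 0.59 / (6356 * 0.76) = 0.1846 hp

0.1846 hp


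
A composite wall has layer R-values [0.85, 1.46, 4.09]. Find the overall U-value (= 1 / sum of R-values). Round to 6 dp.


R_total = 0.85 + 1.46 + 4.09 = 6.40
U = 1/6.40 = 0.156250

0.156250


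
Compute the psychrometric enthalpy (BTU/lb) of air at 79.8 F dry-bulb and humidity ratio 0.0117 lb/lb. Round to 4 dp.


h = 0.24*79.8 + 0.0117*(1061+0.444*79.8) = 31.9802 BTU/lb

31.9802 BTU/lb


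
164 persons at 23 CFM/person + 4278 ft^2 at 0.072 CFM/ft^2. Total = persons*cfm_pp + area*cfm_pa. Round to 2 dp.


Total = 164*23 + 4278*0.072 = 4080.02 CFM

4080.02 CFM


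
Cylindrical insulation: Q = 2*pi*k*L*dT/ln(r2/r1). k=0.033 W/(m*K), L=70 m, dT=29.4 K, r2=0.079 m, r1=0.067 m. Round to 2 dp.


Q = 2*pi*0.033*70*29.4/ln(0.079/0.067) = 2590.00 W

2590.00 W


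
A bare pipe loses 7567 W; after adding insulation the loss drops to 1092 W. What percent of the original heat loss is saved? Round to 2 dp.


Savings = ((7567-1092)/7567)*100 = 85.57 %

85.57 %


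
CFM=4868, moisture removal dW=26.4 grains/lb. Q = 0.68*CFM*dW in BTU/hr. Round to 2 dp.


Q = 0.68 * 4868 * 26.4 = 87390.34 BTU/hr

87390.34 BTU/hr


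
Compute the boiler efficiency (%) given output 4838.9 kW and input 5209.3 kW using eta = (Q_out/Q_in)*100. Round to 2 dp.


eta = (4838.9/5209.3)*100 = 92.89 %

92.89 %


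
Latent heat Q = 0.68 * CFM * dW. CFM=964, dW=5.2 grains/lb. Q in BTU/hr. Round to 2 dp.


Q = 0.68 * 964 * 5.2 = 3408.70 BTU/hr

3408.70 BTU/hr


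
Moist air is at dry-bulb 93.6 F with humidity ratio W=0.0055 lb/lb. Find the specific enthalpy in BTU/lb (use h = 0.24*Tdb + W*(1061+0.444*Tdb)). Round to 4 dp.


h = 0.24*93.6 + 0.0055*(1061+0.444*93.6) = 28.5281 BTU/lb

28.5281 BTU/lb


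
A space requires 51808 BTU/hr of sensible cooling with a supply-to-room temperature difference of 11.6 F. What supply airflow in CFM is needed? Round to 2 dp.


CFM = 51808 / (1.08 * 11.6) = 4135.38

4135.38 CFM


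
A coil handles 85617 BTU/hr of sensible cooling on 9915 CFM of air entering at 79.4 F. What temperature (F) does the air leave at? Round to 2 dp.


dT = 85617/(1.08*9915) = 7.9955
T_leave = 79.4 - 7.9955 = 71.40 F

71.40 F


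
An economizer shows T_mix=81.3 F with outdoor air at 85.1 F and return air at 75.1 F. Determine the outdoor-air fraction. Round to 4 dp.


frac = (81.3 - 75.1) / (85.1 - 75.1) = 0.6200

0.6200


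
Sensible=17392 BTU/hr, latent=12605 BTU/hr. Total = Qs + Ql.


Qt = 17392 + 12605 = 29997 BTU/hr

29997 BTU/hr


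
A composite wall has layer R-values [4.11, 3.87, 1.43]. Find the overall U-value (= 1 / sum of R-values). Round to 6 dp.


R_total = 4.11 + 3.87 + 1.43 = 9.41
U = 1/9.41 = 0.106270

0.106270


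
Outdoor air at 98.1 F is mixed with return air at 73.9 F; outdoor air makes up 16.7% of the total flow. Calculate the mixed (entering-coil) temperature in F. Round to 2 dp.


T_mix = 73.9 + (16.7/100)*(98.1-73.9) = 77.94 F

77.94 F


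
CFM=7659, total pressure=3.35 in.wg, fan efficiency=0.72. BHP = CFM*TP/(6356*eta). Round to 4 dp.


BHP = 7659 * 3.35 / (6356 * 0.72) = 5.6066 hp

5.6066 hp


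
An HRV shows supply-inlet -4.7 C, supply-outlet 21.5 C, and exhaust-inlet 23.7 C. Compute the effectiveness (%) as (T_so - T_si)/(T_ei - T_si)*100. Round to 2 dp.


eff = (21.5-(-4.7))/(23.7-(-4.7))*100 = 92.25 %

92.25 %


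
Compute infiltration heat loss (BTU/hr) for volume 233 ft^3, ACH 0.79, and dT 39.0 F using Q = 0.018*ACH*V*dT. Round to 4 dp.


Q = 0.018 * 0.79 * 233 * 39.0 = 129.2171 BTU/hr

129.2171 BTU/hr


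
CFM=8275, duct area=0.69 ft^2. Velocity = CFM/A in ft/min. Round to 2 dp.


V = 8275 / 0.69 = 11992.75 ft/min

11992.75 ft/min


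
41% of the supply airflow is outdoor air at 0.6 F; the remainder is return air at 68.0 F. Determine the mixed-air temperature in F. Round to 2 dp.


T_mix = 0.41*0.6 + 0.59*68.0 = 40.37 F

40.37 F


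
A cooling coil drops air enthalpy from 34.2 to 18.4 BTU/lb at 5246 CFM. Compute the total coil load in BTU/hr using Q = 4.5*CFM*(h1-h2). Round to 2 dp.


Q = 4.5 * 5246 * (34.2 - 18.4) = 372990.60 BTU/hr

372990.60 BTU/hr


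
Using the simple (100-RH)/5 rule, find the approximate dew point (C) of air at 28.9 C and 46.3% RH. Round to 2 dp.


Td = 28.9 - (100-46.3)/5 = 18.16 C

18.16 C


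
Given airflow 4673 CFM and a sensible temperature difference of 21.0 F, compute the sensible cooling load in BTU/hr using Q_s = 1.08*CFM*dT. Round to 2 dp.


Q = 1.08 * 4673 * 21.0 = 105983.64 BTU/hr

105983.64 BTU/hr


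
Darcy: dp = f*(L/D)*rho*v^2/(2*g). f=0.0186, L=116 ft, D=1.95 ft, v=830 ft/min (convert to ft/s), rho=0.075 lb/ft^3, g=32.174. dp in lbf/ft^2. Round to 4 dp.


v_fps = 830/60 = 13.8333 ft/s
dp = 0.0186*(116/1.95)*0.075*13.8333^2/(2*32.174) = 0.2468 lbf/ft^2

0.2468 lbf/ft^2


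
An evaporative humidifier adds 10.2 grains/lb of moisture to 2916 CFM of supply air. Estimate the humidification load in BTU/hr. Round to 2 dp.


Q = 0.68 * 2916 * 10.2 = 20225.38 BTU/hr

20225.38 BTU/hr


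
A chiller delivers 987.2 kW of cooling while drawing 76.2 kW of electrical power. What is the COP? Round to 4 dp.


COP = 987.2 / 76.2 = 12.9554

12.9554


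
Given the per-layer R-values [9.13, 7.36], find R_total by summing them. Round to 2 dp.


R_total = 9.13 + 7.36 = 16.49

16.49


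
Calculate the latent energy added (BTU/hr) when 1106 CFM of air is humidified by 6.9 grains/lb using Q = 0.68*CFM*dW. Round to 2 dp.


Q = 0.68 * 1106 * 6.9 = 5189.35 BTU/hr

5189.35 BTU/hr


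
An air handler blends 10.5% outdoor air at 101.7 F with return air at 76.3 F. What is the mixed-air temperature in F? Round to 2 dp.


T_mix = 76.3 + (10.5/100)*(101.7-76.3) = 78.97 F

78.97 F


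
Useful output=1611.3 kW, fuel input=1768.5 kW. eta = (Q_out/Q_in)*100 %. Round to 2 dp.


eta = (1611.3/1768.5)*100 = 91.11 %

91.11 %


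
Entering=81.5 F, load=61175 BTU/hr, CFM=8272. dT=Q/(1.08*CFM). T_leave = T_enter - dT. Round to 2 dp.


dT = 61175/(1.08*8272) = 6.8476
T_leave = 81.5 - 6.8476 = 74.65 F

74.65 F


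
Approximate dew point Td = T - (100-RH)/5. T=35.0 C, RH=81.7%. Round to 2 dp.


Td = 35.0 - (100-81.7)/5 = 31.34 C

31.34 C


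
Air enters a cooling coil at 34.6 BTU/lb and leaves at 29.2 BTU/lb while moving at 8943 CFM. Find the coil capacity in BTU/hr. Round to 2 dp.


Q = 4.5 * 8943 * (34.6 - 29.2) = 217314.90 BTU/hr

217314.90 BTU/hr


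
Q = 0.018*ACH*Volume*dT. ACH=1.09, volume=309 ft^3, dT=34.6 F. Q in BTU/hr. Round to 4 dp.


Q = 0.018 * 1.09 * 309 * 34.6 = 209.7653 BTU/hr

209.7653 BTU/hr


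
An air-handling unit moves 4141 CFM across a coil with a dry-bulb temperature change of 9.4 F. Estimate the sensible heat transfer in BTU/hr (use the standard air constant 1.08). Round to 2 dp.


Q = 1.08 * 4141 * 9.4 = 42039.43 BTU/hr

42039.43 BTU/hr


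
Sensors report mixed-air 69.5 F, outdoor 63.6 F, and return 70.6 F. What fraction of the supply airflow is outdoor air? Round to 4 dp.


frac = (69.5 - 70.6) / (63.6 - 70.6) = 0.1571

0.1571


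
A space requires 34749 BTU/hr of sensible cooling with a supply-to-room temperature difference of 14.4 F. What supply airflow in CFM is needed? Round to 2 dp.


CFM = 34749 / (1.08 * 14.4) = 2234.38

2234.38 CFM


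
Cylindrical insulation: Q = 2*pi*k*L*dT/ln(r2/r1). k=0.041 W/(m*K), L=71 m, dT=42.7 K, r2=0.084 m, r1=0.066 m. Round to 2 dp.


Q = 2*pi*0.041*71*42.7/ln(0.084/0.066) = 3238.48 W

3238.48 W


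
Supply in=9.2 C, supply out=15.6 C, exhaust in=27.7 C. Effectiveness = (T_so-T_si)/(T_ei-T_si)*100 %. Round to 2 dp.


eff = (15.6-9.2)/(27.7-9.2)*100 = 34.59 %

34.59 %


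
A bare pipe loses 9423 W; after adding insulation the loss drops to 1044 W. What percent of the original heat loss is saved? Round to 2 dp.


Savings = ((9423-1044)/9423)*100 = 88.92 %

88.92 %


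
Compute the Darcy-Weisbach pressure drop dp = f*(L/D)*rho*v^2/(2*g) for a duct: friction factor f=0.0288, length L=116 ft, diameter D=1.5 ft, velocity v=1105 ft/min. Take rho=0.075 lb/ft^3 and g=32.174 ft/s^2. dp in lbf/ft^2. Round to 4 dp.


v_fps = 1105/60 = 18.4167 ft/s
dp = 0.0288*(116/1.5)*0.075*18.4167^2/(2*32.174) = 0.8805 lbf/ft^2

0.8805 lbf/ft^2


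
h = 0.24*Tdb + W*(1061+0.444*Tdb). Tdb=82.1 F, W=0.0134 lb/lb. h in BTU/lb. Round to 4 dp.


h = 0.24*82.1 + 0.0134*(1061+0.444*82.1) = 34.4099 BTU/lb

34.4099 BTU/lb


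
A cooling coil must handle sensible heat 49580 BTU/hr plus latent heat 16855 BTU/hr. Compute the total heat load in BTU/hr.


Qt = 49580 + 16855 = 66435 BTU/hr

66435 BTU/hr


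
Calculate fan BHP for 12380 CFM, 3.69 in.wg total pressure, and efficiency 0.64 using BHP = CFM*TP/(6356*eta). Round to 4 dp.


BHP = 12380 * 3.69 / (6356 * 0.64) = 11.2301 hp

11.2301 hp


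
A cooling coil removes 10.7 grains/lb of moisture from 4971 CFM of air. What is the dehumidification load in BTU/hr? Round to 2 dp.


Q = 0.68 * 4971 * 10.7 = 36169.00 BTU/hr

36169.00 BTU/hr


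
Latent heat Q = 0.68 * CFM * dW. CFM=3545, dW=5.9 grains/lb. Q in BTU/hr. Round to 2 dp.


Q = 0.68 * 3545 * 5.9 = 14222.54 BTU/hr

14222.54 BTU/hr


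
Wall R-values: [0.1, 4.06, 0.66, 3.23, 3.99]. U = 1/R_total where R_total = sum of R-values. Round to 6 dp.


R_total = 0.1 + 4.06 + 0.66 + 3.23 + 3.99 = 12.04
U = 1/12.04 = 0.083056

0.083056


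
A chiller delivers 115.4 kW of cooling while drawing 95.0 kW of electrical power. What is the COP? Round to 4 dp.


COP = 115.4 / 95.0 = 1.2147

1.2147


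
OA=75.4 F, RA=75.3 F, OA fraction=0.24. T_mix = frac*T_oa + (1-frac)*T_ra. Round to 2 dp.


T_mix = 0.24*75.4 + 0.76*75.3 = 75.32 F

75.32 F


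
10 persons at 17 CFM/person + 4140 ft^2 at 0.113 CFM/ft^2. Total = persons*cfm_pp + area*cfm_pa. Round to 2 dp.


Total = 10*17 + 4140*0.113 = 637.82 CFM

637.82 CFM


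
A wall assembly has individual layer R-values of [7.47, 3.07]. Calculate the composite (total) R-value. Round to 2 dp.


R_total = 7.47 + 3.07 = 10.54

10.54


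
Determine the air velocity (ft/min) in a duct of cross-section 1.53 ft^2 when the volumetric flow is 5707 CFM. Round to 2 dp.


V = 5707 / 1.53 = 3730.07 ft/min

3730.07 ft/min


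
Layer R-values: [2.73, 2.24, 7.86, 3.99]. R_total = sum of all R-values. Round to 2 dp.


R_total = 2.73 + 2.24 + 7.86 + 3.99 = 16.82

16.82


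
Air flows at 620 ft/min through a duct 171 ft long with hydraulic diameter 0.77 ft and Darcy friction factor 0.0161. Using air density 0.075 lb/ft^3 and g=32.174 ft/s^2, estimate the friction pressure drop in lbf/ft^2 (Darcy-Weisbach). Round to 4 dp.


v_fps = 620/60 = 10.3333 ft/s
dp = 0.0161*(171/0.77)*0.075*10.3333^2/(2*32.174) = 0.4450 lbf/ft^2

0.4450 lbf/ft^2
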